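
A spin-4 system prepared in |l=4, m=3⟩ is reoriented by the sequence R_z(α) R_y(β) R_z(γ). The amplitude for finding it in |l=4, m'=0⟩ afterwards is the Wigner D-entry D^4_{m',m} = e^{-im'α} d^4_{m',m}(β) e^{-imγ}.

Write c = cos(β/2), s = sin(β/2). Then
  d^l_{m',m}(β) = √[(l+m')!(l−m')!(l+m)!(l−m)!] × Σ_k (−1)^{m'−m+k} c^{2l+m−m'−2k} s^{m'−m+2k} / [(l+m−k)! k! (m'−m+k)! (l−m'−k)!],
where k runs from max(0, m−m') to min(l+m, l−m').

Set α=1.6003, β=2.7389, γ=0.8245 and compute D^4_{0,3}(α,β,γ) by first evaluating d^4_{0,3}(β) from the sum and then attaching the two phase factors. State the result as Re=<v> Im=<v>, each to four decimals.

Split into d^4_{0,3}(β=2.7389) × two z-phases.
With c≡cos(β/2)=0.199989 and s≡sin(β/2)=0.979798, N=[24·24·5040·1]^{1/2}=1703.830978
k: max(0,(3)−(0))=3 … min(4+(3),4−(0))=4
  k=3: (−1)^0·1703.8310/(144)·0.2000^5·0.9798^3 = +0.003560
  k=4: (−1)^1·1703.8310/(144)·0.2000^3·0.9798^5 = -0.085460
d^4_{0,3}(2.7389) = +0.003560 -0.085460 = -0.081900
Attach z-rotation phases: D = e^{-i(0)(1.6003)}·(-0.081900)·e^{-i(3)(0.8245)} = +0.064292+0.050736i

Re=0.0643 Im=0.0507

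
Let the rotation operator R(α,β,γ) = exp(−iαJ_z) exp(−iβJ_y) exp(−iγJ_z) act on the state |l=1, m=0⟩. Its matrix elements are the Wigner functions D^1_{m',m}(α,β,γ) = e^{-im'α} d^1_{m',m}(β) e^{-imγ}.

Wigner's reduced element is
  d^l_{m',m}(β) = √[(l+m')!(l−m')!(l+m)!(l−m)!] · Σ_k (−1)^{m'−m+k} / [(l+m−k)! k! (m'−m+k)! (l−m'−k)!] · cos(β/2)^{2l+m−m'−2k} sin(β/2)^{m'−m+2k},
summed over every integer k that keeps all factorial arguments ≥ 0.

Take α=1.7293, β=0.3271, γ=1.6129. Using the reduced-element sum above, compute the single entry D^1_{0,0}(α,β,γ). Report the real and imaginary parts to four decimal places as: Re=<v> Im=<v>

Re=0.9470 Im=0.0000

First d^1_{0,0}(β=0.3271), then the phase factors e^{-i(0)α} and e^{-i(0)γ}:
Half-angle: c=0.986655, s=0.162822. N=√(1·1·1·1)=1.000000
Admissible k: 0..1 (factorial args all ≥0)
  k=0: (−1)^0·1.0000/(1)·0.9867^2·0.1628^0 = +0.973489
  k=1: (−1)^1·1.0000/(1)·0.9867^0·0.1628^2 = -0.026511
d^1_{0,0}(0.3271) = +0.973489 -0.026511 = +0.946978
Attach z-rotation phases: D = e^{-i(0)(1.7293)}·(+0.946978)·e^{-i(0)(1.6129)} = +0.946978+0.000000i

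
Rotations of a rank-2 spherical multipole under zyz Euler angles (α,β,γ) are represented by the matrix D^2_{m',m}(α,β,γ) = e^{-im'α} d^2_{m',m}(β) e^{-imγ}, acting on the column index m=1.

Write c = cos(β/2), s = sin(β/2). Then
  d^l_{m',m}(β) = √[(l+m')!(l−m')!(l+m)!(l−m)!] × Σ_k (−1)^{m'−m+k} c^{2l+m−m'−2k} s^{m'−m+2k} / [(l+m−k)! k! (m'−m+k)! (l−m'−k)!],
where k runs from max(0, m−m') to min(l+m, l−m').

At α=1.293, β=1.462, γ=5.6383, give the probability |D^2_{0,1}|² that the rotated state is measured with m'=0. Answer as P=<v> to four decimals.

Split into d^2_{0,1}(β=1.462) × two z-phases.
c=cos(1.462/2)=0.744507, s=sin(1.462/2)=0.667614; N=√[2·2·6·1]=4.898979
Admissible k: 1..2 (factorial args all ≥0)
  k=1: (−1)^0·4.8990/(2)·0.7445^3·0.6676^1 = +0.674851
  k=2: (−1)^1·4.8990/(2)·0.7445^1·0.6676^3 = -0.542652
d^2_{0,1}(1.462) = +0.674851 -0.542652 = +0.132199
|D^2_{0,1}|² = |d^2_{0,1}(β)|² = (+0.132199)² = 0.017477 (the z-rotation phases have unit modulus)

P=0.0175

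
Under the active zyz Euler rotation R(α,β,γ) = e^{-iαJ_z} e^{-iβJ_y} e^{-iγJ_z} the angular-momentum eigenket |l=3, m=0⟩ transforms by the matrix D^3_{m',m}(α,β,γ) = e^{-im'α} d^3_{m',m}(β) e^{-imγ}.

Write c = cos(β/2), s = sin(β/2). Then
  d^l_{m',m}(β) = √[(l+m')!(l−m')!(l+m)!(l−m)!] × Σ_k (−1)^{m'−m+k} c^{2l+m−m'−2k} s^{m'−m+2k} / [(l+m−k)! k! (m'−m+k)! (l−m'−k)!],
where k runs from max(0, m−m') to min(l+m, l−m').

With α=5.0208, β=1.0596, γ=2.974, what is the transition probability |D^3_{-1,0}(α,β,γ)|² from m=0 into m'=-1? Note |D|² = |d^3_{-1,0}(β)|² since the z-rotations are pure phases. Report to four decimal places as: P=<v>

Split into d^3_{-1,0}(β=1.0596) × two z-phases.
With c≡cos(β/2)=0.862908 and s≡sin(β/2)=0.505361, N=[2·24·6·6]^{1/2}=41.569219
k∈{1,2,3} keeps every argument non-negative
  k=1: (−1)^0·41.5692/(12)·0.8629^5·0.5054^1 = +0.837558
  k=2: (−1)^1·41.5692/(4)·0.8629^3·0.5054^3 = -0.861807
  k=3: (−1)^2·41.5692/(12)·0.8629^1·0.5054^5 = +0.098529
d^3_{-1,0}(1.0596) = +0.837558 -0.861807 +0.098529 = +0.074280
|D^3_{-1,0}|² = |d^3_{-1,0}(β)|² = (+0.074280)² = 0.005517 (the z-rotation phases have unit modulus)

P=0.0055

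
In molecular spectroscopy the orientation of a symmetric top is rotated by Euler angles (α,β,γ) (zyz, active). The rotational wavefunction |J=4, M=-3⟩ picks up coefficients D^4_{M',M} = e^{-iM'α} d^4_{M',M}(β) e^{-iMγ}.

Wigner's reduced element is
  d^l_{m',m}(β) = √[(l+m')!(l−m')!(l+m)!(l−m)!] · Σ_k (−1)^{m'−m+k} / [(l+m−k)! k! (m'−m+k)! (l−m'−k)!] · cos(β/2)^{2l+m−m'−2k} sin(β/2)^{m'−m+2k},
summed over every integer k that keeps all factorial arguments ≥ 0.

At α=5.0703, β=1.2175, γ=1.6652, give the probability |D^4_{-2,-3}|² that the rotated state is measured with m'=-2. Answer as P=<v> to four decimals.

D^4_{-2,-3}(5.0703,1.2175,1.6652) = e^{-i·-2·5.0703}·d^4_{-2,-3}(1.2175)·e^{-i·-3·1.6652}. Compute d first:
Half-angle: c=0.820363, s=0.571842. N=√(2·720·1·5040)=2693.993318
k: max(0,(-3)−(-2))=0 … min(4+(-3),4−(-2))=1
  k=0: (−1)^1·2693.9933/(720)·0.8204^7·0.5718^1 = -0.535038
  k=1: (−1)^2·2693.9933/(240)·0.8204^5·0.5718^3 = +0.779913
d^4_{-2,-3}(1.2175) = -0.535038 +0.779913 = +0.244875
|D^4_{-2,-3}|² = |d^4_{-2,-3}(β)|² = (+0.244875)² = 0.059964 (the z-rotation phases have unit modulus)

P=0.0600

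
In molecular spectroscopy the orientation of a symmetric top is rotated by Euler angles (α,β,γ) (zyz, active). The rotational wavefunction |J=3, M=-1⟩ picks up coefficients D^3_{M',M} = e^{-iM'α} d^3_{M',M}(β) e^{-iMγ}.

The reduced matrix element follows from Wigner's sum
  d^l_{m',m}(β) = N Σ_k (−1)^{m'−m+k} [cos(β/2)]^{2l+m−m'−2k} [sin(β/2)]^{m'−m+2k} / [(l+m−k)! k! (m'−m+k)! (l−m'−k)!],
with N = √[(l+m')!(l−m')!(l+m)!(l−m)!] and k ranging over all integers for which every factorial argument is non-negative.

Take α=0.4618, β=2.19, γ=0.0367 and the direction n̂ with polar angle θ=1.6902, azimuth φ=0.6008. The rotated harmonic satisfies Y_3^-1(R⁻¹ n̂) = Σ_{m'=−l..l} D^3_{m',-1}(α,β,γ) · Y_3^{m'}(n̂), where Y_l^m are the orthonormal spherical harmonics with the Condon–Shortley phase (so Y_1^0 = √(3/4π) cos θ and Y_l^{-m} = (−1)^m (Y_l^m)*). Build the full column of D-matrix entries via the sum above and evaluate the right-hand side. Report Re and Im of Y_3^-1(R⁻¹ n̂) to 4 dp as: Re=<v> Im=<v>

Need the full column D^3_{m',-1} for m'=−3..3 at α=0.4618, β=2.19, γ=0.0367.
cos(β/2)=0.458046, sin(β/2)=0.888928
d^3_{-3,-1}: single k=2 term ⇒ +0.134715;  D = +0.019958+0.133229i
d^3_{-2,-1}: k∈[1..2] ⇒ +0.056678 -0.426932 = -0.370254;  D = -0.212257-0.303373i
d^3_{-1,-1}: k∈[0..2] ⇒ +0.009235 -0.278267 +0.786026 = +0.516995;  D = +0.454077+0.247180i
d^3_{0,-1}: k∈[0..2] ⇒ -0.062088 +0.701521 -0.880712 = -0.241278;  D = -0.241116-0.008853i
d^3_{1,-1}: k∈[0..2] ⇒ +0.208700 -1.048035 +0.493401 = -0.345934;  D = -0.315145+0.142667i
d^3_{2,-1}: k∈[0..1] ⇒ -0.426932 +0.803976 = +0.377044;  D = +0.238223-0.292253i
d^3_{3,-1}: single k=0 term ⇒ +0.507378;  D = +0.111763-0.494916i
Y_3^{m'}(θ=1.6902,φ=0.6008) and Σ D·Y over m':
  (+0.0200+0.1332i)·(-0.0937-0.3975i)  (-0.2123-0.3034i)·(-0.0433+0.1119i)  (+0.4541+0.2472i)·(-0.2459+0.1685i)  (-0.2411-0.0089i)·(+0.1302+0.0000i)  (-0.3151+0.1427i)·(+0.2459+0.1685i)  (+0.2382-0.2923i)·(-0.0433-0.1119i)  (+0.1118-0.4949i)·(+0.0937-0.3975i)
Y_3^-1(R⁻¹ n̂) = -0.421286-0.139300i

Re=-0.4213 Im=-0.1393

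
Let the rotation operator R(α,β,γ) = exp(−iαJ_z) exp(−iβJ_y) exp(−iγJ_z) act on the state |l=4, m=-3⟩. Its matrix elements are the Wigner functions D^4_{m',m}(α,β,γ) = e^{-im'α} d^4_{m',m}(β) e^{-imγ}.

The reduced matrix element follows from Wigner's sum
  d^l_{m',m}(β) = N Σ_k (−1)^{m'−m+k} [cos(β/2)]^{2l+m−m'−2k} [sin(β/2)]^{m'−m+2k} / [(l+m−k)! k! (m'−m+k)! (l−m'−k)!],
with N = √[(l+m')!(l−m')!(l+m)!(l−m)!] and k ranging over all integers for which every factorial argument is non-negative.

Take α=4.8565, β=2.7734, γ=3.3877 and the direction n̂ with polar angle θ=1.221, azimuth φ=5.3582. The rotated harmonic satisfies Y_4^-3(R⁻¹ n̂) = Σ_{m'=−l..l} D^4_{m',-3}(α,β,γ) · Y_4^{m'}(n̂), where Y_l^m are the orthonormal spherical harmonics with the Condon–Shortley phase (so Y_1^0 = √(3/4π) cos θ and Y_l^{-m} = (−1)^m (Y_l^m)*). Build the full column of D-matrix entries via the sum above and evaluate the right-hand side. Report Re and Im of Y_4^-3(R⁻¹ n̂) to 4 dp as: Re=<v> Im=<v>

Re=0.0158 Im=-0.0244

Need the full column D^4_{m',-3} for m'=−4..4 at α=4.8565, β=2.7734, γ=3.3877.
cos(β/2)=0.183058, sin(β/2)=0.983102
d^4_{-4,-3}: single k=1 term ⇒ +0.000019;  D = -0.000005-0.000019i
d^4_{-3,-3}: k∈[0..1] ⇒ +0.000001 -0.000255 = -0.000253;  D = -0.000233+0.000099i
d^4_{-2,-3}: k∈[0..1] ⇒ -0.000025 +0.002192 = +0.002167;  D = +0.001122+0.001854i
d^4_{-1,-3}: k∈[0..1] ⇒ +0.000289 -0.013876 = -0.013588;  D = +0.010493-0.008632i
d^4_{0,-3}: k∈[0..1] ⇒ -0.002311 +0.066654 = +0.064343;  D = -0.047588-0.043306i
d^4_{1,-3}: k∈[0..1] ⇒ +0.013876 -0.240127 = -0.226250;  D = -0.126667+0.187469i
d^4_{2,-3}: k∈[0..1] ⇒ -0.063233 +0.607916 = +0.544683;  D = +0.490434+0.236967i
d^4_{3,-3}: k∈[0..1] ⇒ +0.211772 -0.872547 = -0.660775;  D = +0.199050-0.630082i
d^4_{4,-3}: single k=0 term ⇒ -0.459541;  D = +0.453533+0.074065i
Y_4^{m'}(θ=1.221,φ=5.3582) and Σ D·Y over m':
  (-0.0000-0.0000i)·(-0.2923-0.1826i)  (-0.0002+0.0001i)·(-0.3320+0.1275i)  (+0.0011+0.0019i)·(+0.0145-0.0505i)  (+0.0105-0.0086i)·(-0.1996-0.2649i)  (-0.0476-0.0433i)·(-0.0043+0.0000i)  (-0.1267+0.1875i)·(+0.1996-0.2649i)  (+0.4904+0.2370i)·(+0.0145+0.0505i)  (+0.1990-0.6301i)·(+0.3320+0.1275i)  (+0.4535+0.0741i)·(-0.2923+0.1826i)
Y_4^-3(R⁻¹ n̂) = +0.015812-0.024439i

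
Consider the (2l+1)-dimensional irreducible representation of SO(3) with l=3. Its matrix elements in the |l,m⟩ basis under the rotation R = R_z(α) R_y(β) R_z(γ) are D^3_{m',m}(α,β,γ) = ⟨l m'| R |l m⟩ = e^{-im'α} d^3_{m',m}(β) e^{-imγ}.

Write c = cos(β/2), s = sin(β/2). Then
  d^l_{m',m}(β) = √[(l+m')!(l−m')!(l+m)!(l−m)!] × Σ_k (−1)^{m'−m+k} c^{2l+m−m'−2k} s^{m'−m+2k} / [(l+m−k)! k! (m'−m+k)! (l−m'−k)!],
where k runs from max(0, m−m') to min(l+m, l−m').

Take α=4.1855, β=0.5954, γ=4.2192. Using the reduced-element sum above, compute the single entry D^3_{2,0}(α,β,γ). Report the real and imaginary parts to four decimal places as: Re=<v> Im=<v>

Re=-0.1763 Im=-0.3100

D^3_{2,0}(4.1855,0.5954,4.2192) = e^{-i·2·4.1855}·d^3_{2,0}(0.5954)·e^{-i·0·4.2192}. Compute d first:
c=cos(0.5954/2)=0.956014, s=sin(0.5954/2)=0.293322; N=√[120·1·6·6]=65.726707
k: max(0,(0)−(2))=0 … min(3+(0),3−(2))=1
  k=0: (−1)^2·65.7267/(12)·0.9560^4·0.2933^2 = +0.393647
  k=1: (−1)^3·65.7267/(12)·0.9560^2·0.2933^4 = -0.037057
d^3_{2,0}(0.5954) = +0.393647 -0.037057 = +0.356590
Attach z-rotation phases: D = e^{-i(2)(4.1855)}·(+0.356590)·e^{-i(0)(4.2192)} = -0.176259-0.309983i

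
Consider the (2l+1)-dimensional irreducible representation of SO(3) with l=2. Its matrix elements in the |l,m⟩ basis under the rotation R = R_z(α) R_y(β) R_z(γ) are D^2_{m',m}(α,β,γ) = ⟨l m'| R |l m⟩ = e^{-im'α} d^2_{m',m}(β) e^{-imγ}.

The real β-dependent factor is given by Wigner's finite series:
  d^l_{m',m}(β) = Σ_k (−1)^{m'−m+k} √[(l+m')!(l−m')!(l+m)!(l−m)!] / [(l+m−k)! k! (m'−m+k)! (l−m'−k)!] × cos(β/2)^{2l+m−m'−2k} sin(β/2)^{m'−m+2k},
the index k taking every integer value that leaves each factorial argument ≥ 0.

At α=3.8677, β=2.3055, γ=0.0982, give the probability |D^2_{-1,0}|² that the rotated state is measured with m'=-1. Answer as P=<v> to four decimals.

P=0.3712

D^2_{-1,0}(3.8677,2.3055,0.0982) = e^{-i·-1·3.8677}·d^2_{-1,0}(2.3055)·e^{-i·0·0.0982}. Compute d first:
With c≡cos(β/2)=0.405976 and s≡sin(β/2)=0.913884, N=[1·6·2·2]^{1/2}=4.898979
k: max(0,(0)−(-1))=1 … min(2+(0),2−(-1))=2
  k=1: (−1)^0·4.8990/(2)·0.4060^3·0.9139^1 = +0.149785
  k=2: (−1)^1·4.8990/(2)·0.4060^1·0.9139^3 = -0.759012
d^2_{-1,0}(2.3055) = +0.149785 -0.759012 = -0.609228
|D^2_{-1,0}|² = |d^2_{-1,0}(β)|² = (-0.609228)² = 0.371158 (the z-rotation phases have unit modulus)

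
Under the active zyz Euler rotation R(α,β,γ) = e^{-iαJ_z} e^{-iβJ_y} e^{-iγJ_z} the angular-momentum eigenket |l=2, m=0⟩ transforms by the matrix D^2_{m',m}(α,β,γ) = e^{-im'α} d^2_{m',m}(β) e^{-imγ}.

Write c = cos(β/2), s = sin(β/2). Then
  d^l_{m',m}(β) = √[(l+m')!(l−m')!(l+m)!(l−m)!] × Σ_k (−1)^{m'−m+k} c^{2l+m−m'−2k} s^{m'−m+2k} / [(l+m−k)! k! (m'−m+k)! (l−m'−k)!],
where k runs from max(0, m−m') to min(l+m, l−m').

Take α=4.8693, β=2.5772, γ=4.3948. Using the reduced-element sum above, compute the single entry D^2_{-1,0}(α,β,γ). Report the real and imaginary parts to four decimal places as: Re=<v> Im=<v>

First d^2_{-1,0}(β=2.5772), then the phase factors e^{-i(-1)α} and e^{-i(0)γ}:
c=cos(2.5772/2)=0.278466, s=sin(2.5772/2)=0.960446; N=√[1·6·2·2]=4.898979
The bounds max(0,m−m')=1 and min(l+m,l−m')=2 give 2 terms
  k=1: (−1)^0·4.8990/(2)·0.2785^3·0.9604^1 = +0.050800
  k=2: (−1)^1·4.8990/(2)·0.2785^1·0.9604^3 = -0.604319
d^2_{-1,0}(2.5772) = +0.050800 -0.604319 = -0.553519
Phases: e^{-i·(-1)·4.8693}=+0.156268-0.987715i, e^{-i·(0)·4.3948}=+1.000000+0.000000i ⇒ D=-0.086497+0.546719i

Re=-0.0865 Im=0.5467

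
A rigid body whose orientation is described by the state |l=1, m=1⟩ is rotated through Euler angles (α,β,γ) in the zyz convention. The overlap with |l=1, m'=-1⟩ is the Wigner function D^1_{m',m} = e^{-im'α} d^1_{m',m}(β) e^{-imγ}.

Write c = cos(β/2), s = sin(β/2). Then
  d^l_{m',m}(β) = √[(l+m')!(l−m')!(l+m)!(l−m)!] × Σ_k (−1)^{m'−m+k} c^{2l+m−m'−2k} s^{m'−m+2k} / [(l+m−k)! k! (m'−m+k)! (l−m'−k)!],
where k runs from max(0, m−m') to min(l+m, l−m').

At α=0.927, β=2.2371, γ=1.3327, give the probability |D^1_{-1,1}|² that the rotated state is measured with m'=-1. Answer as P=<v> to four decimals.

First d^1_{-1,1}(β=2.2371), then the phase factors e^{-i(-1)α} and e^{-i(1)γ}:
With c≡cos(β/2)=0.436987 and s≡sin(β/2)=0.899468, N=[1·2·2·1]^{1/2}=2.000000
k∈{2} keeps every argument non-negative
  k=2: (−1)^0·2.0000/(2)·0.4370^0·0.8995^2 = +0.809042
d^1_{-1,1}(2.2371) = +0.809042
|D^1_{-1,1}|² = |d^1_{-1,1}(β)|² = (+0.809042)² = 0.654549 (the z-rotation phases have unit modulus)

P=0.6545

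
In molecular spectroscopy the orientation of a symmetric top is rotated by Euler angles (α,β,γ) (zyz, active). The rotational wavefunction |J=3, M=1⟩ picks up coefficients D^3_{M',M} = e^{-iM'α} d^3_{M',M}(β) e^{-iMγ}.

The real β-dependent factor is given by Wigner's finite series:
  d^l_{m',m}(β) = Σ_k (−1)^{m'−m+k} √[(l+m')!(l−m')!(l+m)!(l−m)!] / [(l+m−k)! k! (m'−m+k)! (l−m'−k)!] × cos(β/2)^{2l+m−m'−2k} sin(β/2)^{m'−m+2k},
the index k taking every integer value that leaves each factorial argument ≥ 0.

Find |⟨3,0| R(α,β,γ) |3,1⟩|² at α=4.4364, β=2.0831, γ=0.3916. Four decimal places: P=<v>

P=0.0058

Split into d^3_{0,1}(β=2.0831) × two z-phases.
c=cos(2.0831/2)=0.504883, s=sin(2.0831/2)=0.863188; N=√[6·6·24·2]=41.569219
k∈{1,2,3} keeps every argument non-negative
  k=1: (−1)^0·41.5692/(12)·0.5049^5·0.8632^1 = +0.098096
  k=2: (−1)^1·41.5692/(4)·0.5049^3·0.8632^3 = -0.860201
  k=3: (−1)^2·41.5692/(12)·0.5049^1·0.8632^5 = +0.838123
d^3_{0,1}(2.0831) = +0.098096 -0.860201 +0.838123 = +0.076018
|D^3_{0,1}|² = |d^3_{0,1}(β)|² = (+0.076018)² = 0.005779 (the z-rotation phases have unit modulus)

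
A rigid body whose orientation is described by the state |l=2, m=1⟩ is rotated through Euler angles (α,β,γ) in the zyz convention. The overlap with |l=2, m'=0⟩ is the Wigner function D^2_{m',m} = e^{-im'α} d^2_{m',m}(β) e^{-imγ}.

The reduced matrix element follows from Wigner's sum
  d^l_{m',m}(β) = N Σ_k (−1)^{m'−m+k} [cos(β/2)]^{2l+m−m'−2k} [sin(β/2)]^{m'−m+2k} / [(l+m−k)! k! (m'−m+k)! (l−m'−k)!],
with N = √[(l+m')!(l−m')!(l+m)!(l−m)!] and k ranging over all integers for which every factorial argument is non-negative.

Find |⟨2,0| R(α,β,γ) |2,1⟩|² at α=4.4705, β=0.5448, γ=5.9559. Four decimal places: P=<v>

First d^2_{0,1}(β=0.5448), then the phase factors e^{-i(0)α} and e^{-i(1)γ}:
With c≡cos(β/2)=0.963128 and s≡sin(β/2)=0.269044, N=[2·2·6·1]^{1/2}=4.898979
Admissible k: 1..2 (factorial args all ≥0)
  k=1: (−1)^0·4.8990/(2)·0.9631^3·0.2690^1 = +0.588776
  k=2: (−1)^1·4.8990/(2)·0.9631^1·0.2690^3 = -0.045944
d^2_{0,1}(0.5448) = +0.588776 -0.045944 = +0.542833
|D^2_{0,1}|² = |d^2_{0,1}(β)|² = (+0.542833)² = 0.294667 (the z-rotation phases have unit modulus)

P=0.2947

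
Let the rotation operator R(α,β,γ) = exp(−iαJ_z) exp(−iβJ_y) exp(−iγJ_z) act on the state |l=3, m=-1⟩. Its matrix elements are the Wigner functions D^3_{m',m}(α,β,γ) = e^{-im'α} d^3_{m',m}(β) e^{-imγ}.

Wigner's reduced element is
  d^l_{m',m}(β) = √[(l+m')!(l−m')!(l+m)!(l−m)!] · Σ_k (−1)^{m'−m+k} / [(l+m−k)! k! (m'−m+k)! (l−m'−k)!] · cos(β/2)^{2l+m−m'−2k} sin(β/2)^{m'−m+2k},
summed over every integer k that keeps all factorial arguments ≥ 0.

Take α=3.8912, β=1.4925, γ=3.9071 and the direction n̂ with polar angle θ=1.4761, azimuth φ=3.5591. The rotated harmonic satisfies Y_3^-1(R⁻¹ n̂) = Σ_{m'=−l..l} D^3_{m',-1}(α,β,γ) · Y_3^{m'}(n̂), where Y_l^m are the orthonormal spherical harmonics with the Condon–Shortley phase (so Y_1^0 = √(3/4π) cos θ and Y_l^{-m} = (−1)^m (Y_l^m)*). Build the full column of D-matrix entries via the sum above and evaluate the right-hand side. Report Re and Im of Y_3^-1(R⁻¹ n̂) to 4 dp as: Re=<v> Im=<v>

Need the full column D^3_{m',-1} for m'=−3..3 at α=3.8912, β=1.4925, γ=3.9071.
cos(β/2)=0.734240, sin(β/2)=0.678890
d^3_{-3,-1}: single k=2 term ⇒ +0.518796;  D = -0.514600+0.065846i
d^3_{-2,-1}: k∈[1..2] ⇒ +0.458131 -0.783326 = -0.325195;  D = -0.207982+0.249991i
d^3_{-1,-1}: k∈[0..2] ⇒ +0.156685 -1.071620 +0.687108 = -0.227827;  D = -0.012679-0.227474i
d^3_{0,-1}: k∈[0..2] ⇒ -0.501857 +1.287135 -0.366797 = +0.418481;  D = -0.301738-0.289967i
d^3_{1,-1}: k∈[0..2] ⇒ +0.803715 -0.916144 +0.097903 = -0.014526;  D = -0.014524-0.000231i
d^3_{2,-1}: k∈[0..1] ⇒ -0.783326 +0.334839 = -0.448487;  D = +0.333090-0.300319i
d^3_{3,-1}: single k=0 term ⇒ +0.443526;  D = +0.038751-0.441830i
Y_3^{m'}(θ=1.4761,φ=3.5591) and Σ D·Y over m':
  (-0.5146+0.0658i)·(-0.1288+0.3910i)  (-0.2080+0.2500i)·(+0.0643-0.0710i)  (-0.0127-0.2275i)·(+0.2809-0.1246i)  (-0.3017-0.2900i)·(-0.1043+0.0000i)  (-0.0145-0.0002i)·(-0.2809-0.1246i)  (+0.3331-0.3003i)·(+0.0643+0.0710i)  (+0.0388-0.4418i)·(+0.1288+0.3910i)
Y_3^-1(R⁻¹ n̂) = +0.268994-0.246475i

Re=0.2690 Im=-0.2465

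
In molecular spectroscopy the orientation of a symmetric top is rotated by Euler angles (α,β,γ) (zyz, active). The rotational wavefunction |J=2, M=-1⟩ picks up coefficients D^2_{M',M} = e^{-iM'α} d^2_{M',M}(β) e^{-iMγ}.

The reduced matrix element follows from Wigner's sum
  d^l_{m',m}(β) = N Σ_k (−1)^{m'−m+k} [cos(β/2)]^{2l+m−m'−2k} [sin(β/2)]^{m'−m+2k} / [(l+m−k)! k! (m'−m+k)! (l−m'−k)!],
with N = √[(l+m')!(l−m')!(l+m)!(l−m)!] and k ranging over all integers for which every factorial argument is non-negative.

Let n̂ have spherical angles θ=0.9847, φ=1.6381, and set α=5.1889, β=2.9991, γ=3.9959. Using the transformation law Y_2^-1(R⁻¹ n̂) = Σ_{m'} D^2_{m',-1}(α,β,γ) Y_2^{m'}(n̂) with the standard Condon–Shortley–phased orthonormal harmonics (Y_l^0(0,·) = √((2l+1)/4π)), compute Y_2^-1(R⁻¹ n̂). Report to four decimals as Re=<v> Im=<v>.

Need the full column D^2_{m',-1} for m'=−2..2 at α=5.1889, β=2.9991, γ=3.9959.
cos(β/2)=0.071186, sin(β/2)=0.997463
d^2_{-2,-1}: single k=1 term ⇒ +0.000720;  D = -0.000169+0.000700i
d^2_{-1,-1}: k∈[0..1] ⇒ +0.000026 -0.015125 = -0.015100;  D = +0.014667-0.003589i
d^2_{0,-1}: k∈[0..1] ⇒ -0.000881 +0.173046 = +0.172164;  D = -0.113067-0.129832i
d^2_{1,-1}: k∈[0..1] ⇒ +0.015125 -0.989891 = -0.974765;  D = -0.359565+0.906025i
d^2_{2,-1}: single k=0 term ⇒ -0.141291;  D = -0.140603+0.013925i
Y_2^{m'}(θ=0.9847,φ=1.6381) and Σ D·Y over m':
  (-0.0002+0.0007i)·(-0.2657+0.0360i)  (+0.0147-0.0036i)·(-0.0239-0.3552i)  (-0.1131-0.1298i)·(-0.0259+0.0000i)  (-0.3596+0.9060i)·(+0.0239-0.3552i)  (-0.1406+0.0139i)·(-0.2657-0.0360i)
Y_2^-1(R⁻¹ n̂) = +0.352379+0.148814i

Re=0.3524 Im=0.1488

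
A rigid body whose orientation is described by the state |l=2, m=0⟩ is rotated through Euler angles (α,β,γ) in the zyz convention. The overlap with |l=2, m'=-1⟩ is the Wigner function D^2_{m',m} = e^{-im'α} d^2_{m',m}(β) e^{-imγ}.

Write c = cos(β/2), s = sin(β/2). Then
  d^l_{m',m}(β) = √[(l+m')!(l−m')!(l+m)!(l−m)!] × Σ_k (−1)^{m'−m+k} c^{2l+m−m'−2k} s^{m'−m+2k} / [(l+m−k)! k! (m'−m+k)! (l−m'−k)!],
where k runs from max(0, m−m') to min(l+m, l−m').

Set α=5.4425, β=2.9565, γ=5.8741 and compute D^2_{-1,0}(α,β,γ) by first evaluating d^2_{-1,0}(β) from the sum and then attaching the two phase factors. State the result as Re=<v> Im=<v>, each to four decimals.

Split into d^2_{-1,0}(β=2.9565) × two z-phases.
With c≡cos(β/2)=0.092414 and s≡sin(β/2)=0.995721, N=[1·6·2·2]^{1/2}=4.898979
k∈{1,2} keeps every argument non-negative
  k=1: (−1)^0·4.8990/(2)·0.0924^3·0.9957^1 = +0.001925
  k=2: (−1)^1·4.8990/(2)·0.0924^1·0.9957^3 = -0.223474
d^2_{-1,0}(2.9565) = +0.001925 -0.223474 = -0.221549
Attach z-rotation phases: D = e^{-i(-1)(5.4425)}·(-0.221549)·e^{-i(0)(5.8741)} = -0.147763+0.165076i

Re=-0.1478 Im=0.1651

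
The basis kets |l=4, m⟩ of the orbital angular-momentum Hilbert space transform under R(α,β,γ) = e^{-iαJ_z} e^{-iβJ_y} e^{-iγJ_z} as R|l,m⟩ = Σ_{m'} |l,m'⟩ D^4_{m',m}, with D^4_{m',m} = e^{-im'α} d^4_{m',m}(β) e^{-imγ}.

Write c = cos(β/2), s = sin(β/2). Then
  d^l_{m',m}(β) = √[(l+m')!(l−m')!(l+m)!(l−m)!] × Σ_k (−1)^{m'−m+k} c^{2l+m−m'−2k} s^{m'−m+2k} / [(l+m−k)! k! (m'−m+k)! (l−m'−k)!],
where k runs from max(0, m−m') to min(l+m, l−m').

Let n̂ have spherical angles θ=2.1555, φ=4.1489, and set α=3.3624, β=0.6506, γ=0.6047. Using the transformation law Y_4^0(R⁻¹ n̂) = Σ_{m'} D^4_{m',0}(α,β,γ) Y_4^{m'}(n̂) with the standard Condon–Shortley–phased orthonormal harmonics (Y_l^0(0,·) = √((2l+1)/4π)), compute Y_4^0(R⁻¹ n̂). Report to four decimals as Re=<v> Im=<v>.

Re=0.2959 Im=0.0000

Need the full column D^4_{m',0} for m'=−4..4 at α=3.3624, β=0.6506, γ=0.6047.
cos(β/2)=0.947555, sin(β/2)=0.319593
d^4_{-4,0}: single k=4 term ⇒ +0.070365;  D = +0.044658+0.054377i
d^4_{-3,0}: k∈[3..4] ⇒ +0.295038 -0.033563 = +0.261475;  D = -0.206174-0.160814i
d^4_{-2,0}: k∈[2..4] ⇒ +0.701362 -0.212763 +0.009076 = +0.497675;  D = +0.449929+0.212706i
d^4_{-1,0}: k∈[1..4] ⇒ +0.980264 -0.669083 +0.076114 -0.001443 = +0.385852;  D = -0.376484-0.084508i
d^4_{0,0}: k∈[0..4] ⇒ +0.649883 -1.182881 +0.302768 -0.015308 +0.000109 = -0.245429;  D = -0.245429+0.000000i
d^4_{1,0}: k∈[0..3] ⇒ -0.980264 +0.669083 -0.076114 +0.001443 = -0.385852;  D = +0.376484-0.084508i
d^4_{2,0}: k∈[0..2] ⇒ +0.701362 -0.212763 +0.009076 = +0.497675;  D = +0.449929-0.212706i
d^4_{3,0}: k∈[0..1] ⇒ -0.295038 +0.033563 = -0.261475;  D = +0.206174-0.160814i
d^4_{4,0}: single k=0 term ⇒ +0.070365;  D = +0.044658-0.054377i
Y_4^{m'}(θ=2.1555,φ=4.1489) and Σ D·Y over m':
  (+0.0447+0.0544i)·(-0.1351+0.1660i)  (-0.2062-0.1608i)·(-0.3977-0.0478i)  (+0.4499+0.2127i)·(-0.1131-0.2379i)  (-0.3765-0.0845i)·(-0.1009+0.1597i)  (-0.2454+0.0000i)·(-0.3058+0.0000i)  (+0.3765-0.0845i)·(+0.1009+0.1597i)  (+0.4499-0.2127i)·(-0.1131+0.2379i)  (+0.2062-0.1608i)·(+0.3977-0.0478i)  (+0.0447-0.0544i)·(-0.1351-0.1660i)
Y_4^0(R⁻¹ n̂) = +0.295943-0.000000i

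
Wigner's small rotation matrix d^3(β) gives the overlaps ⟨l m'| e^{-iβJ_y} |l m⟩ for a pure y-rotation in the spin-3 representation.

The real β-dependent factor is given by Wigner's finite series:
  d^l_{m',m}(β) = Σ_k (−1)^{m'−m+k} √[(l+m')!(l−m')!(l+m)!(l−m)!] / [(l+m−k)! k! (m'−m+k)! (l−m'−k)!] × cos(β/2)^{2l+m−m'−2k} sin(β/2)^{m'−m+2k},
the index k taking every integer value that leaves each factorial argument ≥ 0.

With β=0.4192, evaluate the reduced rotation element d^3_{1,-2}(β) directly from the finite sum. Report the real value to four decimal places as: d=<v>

d^3_{1,-2}(β=0.4192) via Wigner's sum:
With c≡cos(β/2)=0.978114 and s≡sin(β/2)=0.208069, N=[24·2·1·120]^{1/2}=75.894664
Admissible k: 0..1 (factorial args all ≥0)
  k=0: (−1)^3·75.8947/(12)·0.9781^3·0.2081^3 = -0.053311
  k=1: (−1)^4·75.8947/(24)·0.9781^1·0.2081^5 = +0.001206
d^3_{1,-2}(0.4192) = -0.053311 +0.001206 = -0.052105

d=-0.0521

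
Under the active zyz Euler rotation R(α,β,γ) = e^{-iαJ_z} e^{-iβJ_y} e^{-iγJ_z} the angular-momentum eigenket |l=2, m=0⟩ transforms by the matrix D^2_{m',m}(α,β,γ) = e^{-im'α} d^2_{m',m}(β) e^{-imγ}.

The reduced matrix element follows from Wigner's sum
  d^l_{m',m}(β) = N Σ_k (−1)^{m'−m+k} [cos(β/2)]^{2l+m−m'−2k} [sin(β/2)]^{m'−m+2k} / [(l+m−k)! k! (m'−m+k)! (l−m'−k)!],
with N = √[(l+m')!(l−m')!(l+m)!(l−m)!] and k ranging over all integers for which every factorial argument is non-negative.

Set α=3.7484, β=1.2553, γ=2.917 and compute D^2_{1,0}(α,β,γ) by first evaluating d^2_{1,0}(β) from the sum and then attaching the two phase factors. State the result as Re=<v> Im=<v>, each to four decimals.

Re=0.2968 Im=-0.2060

Split into d^2_{1,0}(β=1.2553) × two z-phases.
Half-angle: c=0.809410, s=0.587244. N=√(6·1·2·2)=4.898979
Admissible k: 0..1 (factorial args all ≥0)
  k=0: (−1)^1·4.8990/(2)·0.8094^3·0.5872^1 = -0.762781
  k=1: (−1)^2·4.8990/(2)·0.8094^1·0.5872^3 = +0.401514
d^2_{1,0}(1.2553) = -0.762781 +0.401514 = -0.361267
Attach z-rotation phases: D = e^{-i(1)(3.7484)}·(-0.361267)·e^{-i(0)(2.917)} = +0.296771-0.206012i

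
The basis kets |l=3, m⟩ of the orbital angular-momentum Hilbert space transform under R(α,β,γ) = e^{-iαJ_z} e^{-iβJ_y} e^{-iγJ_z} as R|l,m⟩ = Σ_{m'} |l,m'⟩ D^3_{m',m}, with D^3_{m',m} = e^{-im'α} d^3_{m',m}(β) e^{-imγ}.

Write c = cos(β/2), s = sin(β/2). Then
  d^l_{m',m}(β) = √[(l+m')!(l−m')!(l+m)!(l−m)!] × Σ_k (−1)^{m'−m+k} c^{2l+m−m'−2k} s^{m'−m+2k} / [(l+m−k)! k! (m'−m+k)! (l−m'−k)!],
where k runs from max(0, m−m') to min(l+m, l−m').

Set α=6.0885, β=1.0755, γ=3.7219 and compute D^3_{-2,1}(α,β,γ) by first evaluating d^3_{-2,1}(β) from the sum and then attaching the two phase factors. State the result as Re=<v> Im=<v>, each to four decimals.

First d^3_{-2,1}(β=1.0755), then the phase factors e^{-i(-2)α} and e^{-i(1)γ}:
Half-angle: c=0.858863, s=0.512205. N=√(1·120·24·2)=75.894664
Admissible k: 3..4 (factorial args all ≥0)
  k=3: (−1)^0·75.8947/(12)·0.8589^3·0.5122^3 = +0.538435
  k=4: (−1)^1·75.8947/(24)·0.8589^1·0.5122^5 = -0.095751
d^3_{-2,1}(1.0755) = +0.538435 -0.095751 = +0.442684
D = (+0.925148-0.379606i)·(+0.442684)·(-0.836294+0.548281i) = -0.250367+0.365083i

Re=-0.2504 Im=0.3651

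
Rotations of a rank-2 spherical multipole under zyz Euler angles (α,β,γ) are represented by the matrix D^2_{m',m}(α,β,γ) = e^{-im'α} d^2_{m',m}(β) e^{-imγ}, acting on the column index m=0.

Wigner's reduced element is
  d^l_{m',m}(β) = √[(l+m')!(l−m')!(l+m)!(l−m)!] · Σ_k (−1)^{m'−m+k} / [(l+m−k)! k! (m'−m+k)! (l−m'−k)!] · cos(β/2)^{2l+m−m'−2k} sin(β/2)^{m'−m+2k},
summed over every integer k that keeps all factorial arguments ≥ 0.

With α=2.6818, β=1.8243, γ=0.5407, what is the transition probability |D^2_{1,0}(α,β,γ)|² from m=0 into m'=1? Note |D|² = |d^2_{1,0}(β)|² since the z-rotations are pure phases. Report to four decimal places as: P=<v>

D^2_{1,0}(2.6818,1.8243,0.5407) = e^{-i·1·2.6818}·d^2_{1,0}(1.8243)·e^{-i·0·0.5407}. Compute d first:
Half-angle: c=0.612047, s=0.790821. N=√(6·1·2·2)=4.898979
k∈{0,1} keeps every argument non-negative
  k=0: (−1)^1·4.8990/(2)·0.6120^3·0.7908^1 = -0.444128
  k=1: (−1)^2·4.8990/(2)·0.6120^1·0.7908^3 = +0.741474
d^2_{1,0}(1.8243) = -0.444128 +0.741474 = +0.297346
|D^2_{1,0}|² = |d^2_{1,0}(β)|² = (+0.297346)² = 0.088414 (the z-rotation phases have unit modulus)

P=0.0884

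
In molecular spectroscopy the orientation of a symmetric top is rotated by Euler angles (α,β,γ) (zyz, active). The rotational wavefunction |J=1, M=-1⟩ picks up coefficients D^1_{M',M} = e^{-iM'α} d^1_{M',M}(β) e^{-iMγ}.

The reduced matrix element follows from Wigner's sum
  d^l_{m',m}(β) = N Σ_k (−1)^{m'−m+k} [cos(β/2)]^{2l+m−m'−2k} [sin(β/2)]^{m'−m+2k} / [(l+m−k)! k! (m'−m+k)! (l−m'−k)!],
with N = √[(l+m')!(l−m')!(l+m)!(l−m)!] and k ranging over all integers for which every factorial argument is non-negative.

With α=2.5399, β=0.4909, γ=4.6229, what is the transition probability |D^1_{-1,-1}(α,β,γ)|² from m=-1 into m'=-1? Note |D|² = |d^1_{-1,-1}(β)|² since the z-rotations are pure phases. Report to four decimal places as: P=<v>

First d^1_{-1,-1}(β=0.4909), then the phase factors e^{-i(-1)α} and e^{-i(-1)γ}:
Half-angle: c=0.970028, s=0.242993. N=√(1·2·1·2)=2.000000
Admissible k: 0..0 (factorial args all ≥0)
  k=0: (−1)^0·2.0000/(2)·0.9700^2·0.2430^0 = +0.940954
d^1_{-1,-1}(0.4909) = +0.940954
|D^1_{-1,-1}|² = |d^1_{-1,-1}(β)|² = (+0.940954)² = 0.885395 (the z-rotation phases have unit modulus)

P=0.8854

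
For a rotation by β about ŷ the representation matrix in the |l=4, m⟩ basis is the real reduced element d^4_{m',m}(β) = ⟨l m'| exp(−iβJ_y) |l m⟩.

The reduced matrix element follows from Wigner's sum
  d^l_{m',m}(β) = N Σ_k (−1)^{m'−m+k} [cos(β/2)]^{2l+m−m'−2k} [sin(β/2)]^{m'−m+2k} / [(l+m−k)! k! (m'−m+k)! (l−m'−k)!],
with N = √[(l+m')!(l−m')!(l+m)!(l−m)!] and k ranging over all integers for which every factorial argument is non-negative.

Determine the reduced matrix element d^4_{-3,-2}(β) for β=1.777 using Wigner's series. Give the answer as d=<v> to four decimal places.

d=-0.4081

d^4_{-3,-2}(β=1.777) via Wigner's sum:
c=cos(1.777/2)=0.630577, s=sin(1.777/2)=0.776127; N=√[1·5040·2·720]=2693.993318
k∈{1,2} keeps every argument non-negative
  k=1: (−1)^0·2693.9933/(720)·0.6306^7·0.7761^1 = +0.115123
  k=2: (−1)^1·2693.9933/(240)·0.6306^5·0.7761^3 = -0.523207
d^4_{-3,-2}(1.777) = +0.115123 -0.523207 = -0.408084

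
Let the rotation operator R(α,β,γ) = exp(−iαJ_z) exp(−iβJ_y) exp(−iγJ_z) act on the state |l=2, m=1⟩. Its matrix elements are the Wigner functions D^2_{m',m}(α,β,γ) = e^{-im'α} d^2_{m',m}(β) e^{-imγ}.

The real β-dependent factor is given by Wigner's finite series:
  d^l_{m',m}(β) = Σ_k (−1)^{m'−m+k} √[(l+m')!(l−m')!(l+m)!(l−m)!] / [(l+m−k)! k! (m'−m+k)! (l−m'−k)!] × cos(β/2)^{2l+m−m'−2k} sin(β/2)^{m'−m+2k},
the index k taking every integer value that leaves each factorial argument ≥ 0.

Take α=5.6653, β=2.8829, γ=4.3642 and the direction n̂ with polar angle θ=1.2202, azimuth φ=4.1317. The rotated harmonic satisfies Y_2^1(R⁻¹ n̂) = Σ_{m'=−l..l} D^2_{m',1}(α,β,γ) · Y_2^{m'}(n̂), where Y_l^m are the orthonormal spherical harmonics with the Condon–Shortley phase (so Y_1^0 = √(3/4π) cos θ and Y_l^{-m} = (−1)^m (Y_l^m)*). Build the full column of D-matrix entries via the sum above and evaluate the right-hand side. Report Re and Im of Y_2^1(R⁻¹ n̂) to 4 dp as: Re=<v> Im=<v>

Need the full column D^2_{m',1} for m'=−2..2 at α=5.6653, β=2.8829, γ=4.3642.
cos(β/2)=0.128986, sin(β/2)=0.991646
d^2_{-2,1}: single k=3 term ⇒ +0.251561;  D = +0.195097+0.158808i
d^2_{-1,1}: k∈[2..3] ⇒ +0.049082 -0.967002 = -0.917920;  D = -0.244570-0.884739i
d^2_{0,1}: k∈[1..2] ⇒ +0.005213 -0.308098 = -0.302885;  D = +0.103343-0.284710i
d^2_{1,1}: k∈[0..1] ⇒ +0.000277 -0.049082 = -0.048805;  D = +0.040150-0.027747i
d^2_{2,1}: single k=0 term ⇒ -0.004256;  D = +0.004256+0.000056i
Y_2^{m'}(θ=1.2202,φ=4.1317) and Σ D·Y over m':
  (+0.1951+0.1588i)·(-0.1356-0.3125i)  (-0.2446-0.8847i)·(-0.1367+0.2083i)  (+0.1033-0.2847i)·(-0.2038+0.0000i)  (+0.0401-0.0277i)·(+0.1367+0.2083i)  (+0.0043+0.0001i)·(-0.1356+0.3125i)
Y_2^1(R⁻¹ n̂) = +0.230561+0.051392i

Re=0.2306 Im=0.0514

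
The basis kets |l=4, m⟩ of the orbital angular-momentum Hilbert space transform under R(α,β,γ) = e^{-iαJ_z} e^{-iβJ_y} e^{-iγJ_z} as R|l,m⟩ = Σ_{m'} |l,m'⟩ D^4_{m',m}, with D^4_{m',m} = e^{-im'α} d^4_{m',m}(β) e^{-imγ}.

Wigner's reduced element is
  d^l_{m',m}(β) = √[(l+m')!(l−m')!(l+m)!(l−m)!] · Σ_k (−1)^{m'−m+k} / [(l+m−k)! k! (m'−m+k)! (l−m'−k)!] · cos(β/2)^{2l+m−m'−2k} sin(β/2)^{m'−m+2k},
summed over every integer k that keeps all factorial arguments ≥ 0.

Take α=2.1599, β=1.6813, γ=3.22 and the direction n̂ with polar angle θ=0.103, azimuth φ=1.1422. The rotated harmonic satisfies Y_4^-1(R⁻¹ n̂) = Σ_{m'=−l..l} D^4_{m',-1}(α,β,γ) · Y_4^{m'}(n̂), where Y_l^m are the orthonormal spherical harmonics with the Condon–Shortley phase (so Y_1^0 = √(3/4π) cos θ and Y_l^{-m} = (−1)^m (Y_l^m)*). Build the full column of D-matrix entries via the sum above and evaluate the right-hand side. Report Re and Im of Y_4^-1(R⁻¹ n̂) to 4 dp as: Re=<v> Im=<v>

Need the full column D^4_{m',-1} for m'=−4..4 at α=2.1599, β=1.6813, γ=3.22.
cos(β/2)=0.666979, sin(β/2)=0.745077
d^4_{-4,-1}: single k=3 term ⇒ +0.408561;  D = +0.310695-0.265312i
d^4_{-3,-1}: k∈[2..3] ⇒ +0.387922 -0.806809 = -0.418888;  D = +0.403157+0.113716i
d^4_{-2,-1}: k∈[1..3] ⇒ +0.185618 -1.158161 +0.963510 = -0.009033;  D = -0.002792-0.008591i
d^4_{-1,-1}: k∈[0..3] ⇒ +0.039165 -0.733103 +1.829672 -0.761080 = +0.374654;  D = +0.231923-0.294240i
d^4_{0,-1}: k∈[0..3] ⇒ -0.195659 +1.464971 -1.828131 +0.380219 = -0.178599;  D = +0.178051+0.013989i
d^4_{1,-1}: k∈[0..3] ⇒ +0.488735 -1.829672 +1.141620 -0.094975 = -0.294292;  D = -0.143845-0.256741i
d^4_{2,-1}: k∈[0..2] ⇒ -0.772108 +1.445264 -0.360708 = +0.312449;  D = +0.141781-0.278429i
d^4_{3,-1}: k∈[0..1] ⇒ +0.806809 -0.604088 = +0.202721;  D = -0.201309+0.023887i
d^4_{4,-1}: single k=0 term ⇒ -0.509841;  D = -0.331252-0.387570i
Y_4^{m'}(θ=0.103,φ=1.1422) and Σ D·Y over m':
  (+0.3107-0.2653i)·(-0.0000+0.0000i)  (+0.4032+0.1137i)·(-0.0013+0.0004i)  (-0.0028-0.0086i)·(-0.0137-0.0158i)  (+0.2319-0.2942i)·(+0.0789-0.1728i)  (+0.1781+0.0140i)·(+0.8020+0.0000i)  (-0.1438-0.2567i)·(-0.0789-0.1728i)  (+0.1418-0.2784i)·(-0.0137+0.0158i)  (-0.2013+0.0239i)·(+0.0013+0.0004i)  (-0.3313-0.3876i)·(-0.0000-0.0000i)
Y_4^-1(R⁻¹ n̂) = +0.078785-0.000735i

Re=0.0788 Im=-0.0007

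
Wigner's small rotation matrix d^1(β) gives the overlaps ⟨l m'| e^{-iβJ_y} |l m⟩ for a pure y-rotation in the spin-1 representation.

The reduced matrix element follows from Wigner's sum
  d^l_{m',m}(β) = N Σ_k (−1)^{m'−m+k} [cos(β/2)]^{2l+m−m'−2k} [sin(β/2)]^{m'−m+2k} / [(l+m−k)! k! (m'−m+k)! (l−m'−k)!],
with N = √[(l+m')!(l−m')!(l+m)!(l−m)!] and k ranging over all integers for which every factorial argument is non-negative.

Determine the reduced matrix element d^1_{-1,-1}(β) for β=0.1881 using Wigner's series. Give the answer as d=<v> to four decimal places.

d^1_{-1,-1}(β=0.1881) via Wigner's sum:
With c≡cos(β/2)=0.995581 and s≡sin(β/2)=0.093911, N=[1·2·1·2]^{1/2}=2.000000
Admissible k: 0..0 (factorial args all ≥0)
  k=0: (−1)^0·2.0000/(2)·0.9956^2·0.0939^0 = +0.991181
d^1_{-1,-1}(0.1881) = +0.991181

d=0.9912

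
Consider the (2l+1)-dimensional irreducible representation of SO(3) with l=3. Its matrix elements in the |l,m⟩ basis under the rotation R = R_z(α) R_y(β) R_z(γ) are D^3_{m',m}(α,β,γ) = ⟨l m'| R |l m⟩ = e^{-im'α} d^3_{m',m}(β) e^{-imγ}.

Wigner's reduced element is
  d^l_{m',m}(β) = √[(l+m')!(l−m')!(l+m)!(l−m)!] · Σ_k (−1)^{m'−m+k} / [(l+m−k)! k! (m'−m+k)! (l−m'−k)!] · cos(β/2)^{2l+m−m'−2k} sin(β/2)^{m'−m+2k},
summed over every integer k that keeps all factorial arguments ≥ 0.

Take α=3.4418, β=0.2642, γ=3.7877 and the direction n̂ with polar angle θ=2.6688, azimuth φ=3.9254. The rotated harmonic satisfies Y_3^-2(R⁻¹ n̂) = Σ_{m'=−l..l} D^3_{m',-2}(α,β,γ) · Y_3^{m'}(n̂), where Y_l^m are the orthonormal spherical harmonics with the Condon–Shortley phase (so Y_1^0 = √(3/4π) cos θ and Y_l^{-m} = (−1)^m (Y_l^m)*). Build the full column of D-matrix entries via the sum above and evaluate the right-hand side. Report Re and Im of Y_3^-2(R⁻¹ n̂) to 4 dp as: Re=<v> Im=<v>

Need the full column D^3_{m',-2} for m'=−3..3 at α=3.4418, β=0.2642, γ=3.7877.
cos(β/2)=0.991287, sin(β/2)=0.131716
d^3_{-3,-2}: single k=1 term ⇒ +0.308825;  D = +0.179951-0.250980i
d^3_{-2,-2}: k∈[0..1] ⇒ +0.948850 -0.083762 = +0.865088;  D = -0.273633+0.820672i
d^3_{-1,-2}: k∈[0..1] ⇒ -0.398692 +0.014078 = -0.384613;  D = -0.008317+0.384524i
d^3_{0,-2}: k∈[0..1] ⇒ +0.091757 -0.001620 = +0.090137;  D = +0.024787+0.086661i
d^3_{1,-2}: k∈[0..1] ⇒ -0.014078 +0.000124 = -0.013954;  D = +0.007633+0.011681i
d^3_{2,-2}: k∈[0..1] ⇒ +0.001479 -0.000005 = +0.001474;  D = +0.001135+0.000940i
d^3_{3,-2}: single k=0 term ⇒ -0.000096;  D = +0.000089+0.000037i
Y_3^{m'}(θ=2.6688,φ=3.9254) and Σ D·Y over m':
  (+0.1800-0.2510i)·(+0.0277+0.0280i)  (-0.2736+0.8207i)·(-0.0006+0.1887i)  (-0.0083+0.3845i)·(-0.3088+0.3079i)  (+0.0248+0.0867i)·(-0.3200+0.0000i)  (+0.0076+0.0117i)·(+0.3088+0.3079i)  (+0.0011+0.0009i)·(-0.0006-0.1887i)  (+0.0001+0.0000i)·(-0.0277+0.0280i)
Y_3^-2(R⁻¹ n̂) = -0.267473-0.197349i

Re=-0.2675 Im=-0.1973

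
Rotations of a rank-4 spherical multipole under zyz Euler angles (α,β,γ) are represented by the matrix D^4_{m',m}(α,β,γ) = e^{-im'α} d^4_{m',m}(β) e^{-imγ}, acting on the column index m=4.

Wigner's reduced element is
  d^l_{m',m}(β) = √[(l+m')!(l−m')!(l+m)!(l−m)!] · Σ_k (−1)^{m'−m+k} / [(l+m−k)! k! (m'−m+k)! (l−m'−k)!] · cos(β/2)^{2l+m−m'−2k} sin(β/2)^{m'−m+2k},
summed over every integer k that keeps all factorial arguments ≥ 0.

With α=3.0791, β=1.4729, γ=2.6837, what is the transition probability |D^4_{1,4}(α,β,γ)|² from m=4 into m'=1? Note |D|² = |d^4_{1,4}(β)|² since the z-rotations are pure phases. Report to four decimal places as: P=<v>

First d^4_{1,4}(β=1.4729), then the phase factors e^{-i(1)α} and e^{-i(4)γ}:
With c≡cos(β/2)=0.740858 and s≡sin(β/2)=0.671662, N=[120·6·40320·1]^{1/2}=5387.986637
k∈{3} keeps every argument non-negative
  k=3: (−1)^0·5387.9866/(720)·0.7409^5·0.6717^3 = +0.506081
d^4_{1,4}(1.4729) = +0.506081
|D^4_{1,4}|² = |d^4_{1,4}(β)|² = (+0.506081)² = 0.256118 (the z-rotation phases have unit modulus)

P=0.2561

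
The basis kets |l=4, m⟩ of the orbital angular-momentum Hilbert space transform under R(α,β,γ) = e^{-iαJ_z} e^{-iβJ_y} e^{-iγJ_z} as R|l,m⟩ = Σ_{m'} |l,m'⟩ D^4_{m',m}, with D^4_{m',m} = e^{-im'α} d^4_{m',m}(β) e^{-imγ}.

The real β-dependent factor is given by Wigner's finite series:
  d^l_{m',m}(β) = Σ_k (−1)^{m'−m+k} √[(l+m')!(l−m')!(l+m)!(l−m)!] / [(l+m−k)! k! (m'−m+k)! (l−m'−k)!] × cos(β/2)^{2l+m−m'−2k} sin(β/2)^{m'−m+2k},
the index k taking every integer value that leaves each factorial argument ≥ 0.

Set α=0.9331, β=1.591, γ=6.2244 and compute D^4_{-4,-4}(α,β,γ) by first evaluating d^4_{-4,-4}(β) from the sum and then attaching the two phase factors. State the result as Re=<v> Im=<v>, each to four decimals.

Re=-0.0540 Im=-0.0201

D^4_{-4,-4}(0.9331,1.591,6.2244) = e^{-i·-4·0.9331}·d^4_{-4,-4}(1.591)·e^{-i·-4·6.2244}. Compute d first:
c=cos(1.591/2)=0.699928, s=sin(1.591/2)=0.714214; N=√[1·40320·1·40320]=40320.000000
k∈{0} keeps every argument non-negative
  k=0: (−1)^0·40320.0000/(40320)·0.6999^8·0.7142^0 = +0.057600
d^4_{-4,-4}(1.591) = +0.057600
Phases: e^{-i·(-4)·0.9331}=-0.830491-0.557032i, e^{-i·(-4)·6.2244}=+0.972481-0.232980i ⇒ D=-0.053995-0.020057i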